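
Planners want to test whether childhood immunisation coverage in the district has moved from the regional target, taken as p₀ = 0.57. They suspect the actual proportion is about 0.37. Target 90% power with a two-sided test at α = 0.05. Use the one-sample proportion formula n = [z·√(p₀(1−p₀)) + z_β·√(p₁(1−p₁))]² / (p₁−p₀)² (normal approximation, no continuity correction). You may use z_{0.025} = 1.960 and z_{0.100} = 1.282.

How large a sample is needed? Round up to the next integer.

n = 64

n = [z_{α/2}·√(p₀q₀) + z_β·√(p₁q₁)]² / (p₁ − p₀)²
  = [1.960·√(0.57·0.43) + 1.282·√(0.37·0.63)]² / (-0.20)²
  = [1.960·0.4951 + 1.282·0.4828]² / 0.0400
  = [1.5893]² / 0.0400
  = 63.15
Round up → n = 64.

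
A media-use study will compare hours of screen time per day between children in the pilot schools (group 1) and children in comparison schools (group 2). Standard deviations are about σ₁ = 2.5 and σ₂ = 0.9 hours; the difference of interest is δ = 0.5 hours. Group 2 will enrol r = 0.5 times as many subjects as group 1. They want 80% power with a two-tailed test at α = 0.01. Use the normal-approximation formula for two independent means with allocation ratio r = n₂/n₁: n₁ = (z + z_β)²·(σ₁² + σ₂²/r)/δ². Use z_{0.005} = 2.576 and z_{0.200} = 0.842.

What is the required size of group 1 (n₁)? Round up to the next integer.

n₁ = (z_{α/2} + z_β)² · (σ₁² + σ₂²/r) / δ²
   = (2.576 + 0.842)² · (2.5² + 0.9²/0.5) / 0.5²
   = 11.6827 · (6.25 + 1.62) / 0.25
   = 11.6827 · 7.87 / 0.25
   = 367.77
Round up → n₁ = 368; n₂ = r·n₁ = 0.5 × 368 = 184.

n₁ = 368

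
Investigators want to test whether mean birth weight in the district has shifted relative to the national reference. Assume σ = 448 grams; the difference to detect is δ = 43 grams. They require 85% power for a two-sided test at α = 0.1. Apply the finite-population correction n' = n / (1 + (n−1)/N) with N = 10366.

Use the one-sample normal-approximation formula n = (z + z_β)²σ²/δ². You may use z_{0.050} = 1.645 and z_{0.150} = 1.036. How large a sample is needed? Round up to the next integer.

n = 726

n = (z_{α/2} + z_β)² · σ² / δ²
  = (1.645 + 1.036)² · 448² / 43²
  = 7.1878 · 200704 / 1849
  = 780.21
Finite-population correction (N = 10366): 780.21 / (1 + (780.21 − 1)/10366) = 725.66.
Round up → n = 726.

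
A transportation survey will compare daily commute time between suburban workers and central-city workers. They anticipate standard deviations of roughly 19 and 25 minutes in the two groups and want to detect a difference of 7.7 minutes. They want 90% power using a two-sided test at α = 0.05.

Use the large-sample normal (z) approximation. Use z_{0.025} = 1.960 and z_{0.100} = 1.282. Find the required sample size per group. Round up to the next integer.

n = 175 per group

n = (z_{α/2} + z_β)² · (σ₁² + σ₂²) / δ²
  = (1.960 + 1.282)² · (19² + 25² = 986) / 7.7²
  = 10.5106 · 986 / 59.29
  = 174.79
Round up → n = 175 per group.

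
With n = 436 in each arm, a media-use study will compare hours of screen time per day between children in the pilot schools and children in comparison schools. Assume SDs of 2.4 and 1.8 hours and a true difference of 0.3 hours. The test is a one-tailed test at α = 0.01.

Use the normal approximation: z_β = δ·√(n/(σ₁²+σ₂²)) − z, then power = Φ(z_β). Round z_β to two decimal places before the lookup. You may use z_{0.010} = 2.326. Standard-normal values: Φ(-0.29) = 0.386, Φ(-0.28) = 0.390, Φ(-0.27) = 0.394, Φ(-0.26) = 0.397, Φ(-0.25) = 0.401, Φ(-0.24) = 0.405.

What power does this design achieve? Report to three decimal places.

Power ≈ 0.405

z_β = δ·√(n/(σ₁²+σ₂²)) − z_α
    = 0.3 · √(436/9) − 2.326
    = 0.3 · 6.96020 − 2.326
    = 2.0881 − 2.326 = -0.2379 → -0.24
Power = Φ(-0.24) = 0.405.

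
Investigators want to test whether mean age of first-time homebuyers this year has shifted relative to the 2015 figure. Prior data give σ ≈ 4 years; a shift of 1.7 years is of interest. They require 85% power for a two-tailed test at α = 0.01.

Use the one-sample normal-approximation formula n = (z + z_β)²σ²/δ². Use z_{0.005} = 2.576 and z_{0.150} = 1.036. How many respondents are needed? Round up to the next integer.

n = 73

n = (z_{α/2} + z_β)² · σ² / δ²
  = (2.576 + 1.036)² · 4² / 1.7²
  = 13.0465 · 16 / 2.89
  = 72.23
Round up → n = 73.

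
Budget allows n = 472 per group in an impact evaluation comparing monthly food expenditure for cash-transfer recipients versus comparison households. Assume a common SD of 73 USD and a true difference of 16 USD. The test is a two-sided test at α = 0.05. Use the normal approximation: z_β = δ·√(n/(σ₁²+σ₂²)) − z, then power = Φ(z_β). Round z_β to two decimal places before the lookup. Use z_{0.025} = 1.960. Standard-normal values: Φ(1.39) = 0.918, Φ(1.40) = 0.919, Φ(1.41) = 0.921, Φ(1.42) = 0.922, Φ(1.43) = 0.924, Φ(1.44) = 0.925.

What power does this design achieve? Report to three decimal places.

z_β = δ·√(n/(σ₁²+σ₂²)) − z_{α/2}
    = 16 · √(472/10658) − 1.960
    = 16 · 0.21044 − 1.960
    = 3.3671 − 1.960 = 1.4071 → 1.41
Power = Φ(1.41) = 0.921.

Power ≈ 0.921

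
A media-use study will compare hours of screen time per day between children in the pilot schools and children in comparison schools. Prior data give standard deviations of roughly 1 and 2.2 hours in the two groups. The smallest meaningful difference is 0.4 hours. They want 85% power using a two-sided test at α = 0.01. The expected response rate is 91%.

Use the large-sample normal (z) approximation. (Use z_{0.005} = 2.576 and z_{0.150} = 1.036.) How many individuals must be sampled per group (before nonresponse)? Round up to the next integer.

n = 524 per group

n = (z_{α/2} + z_β)² · (σ₁² + σ₂²) / δ²
  = (2.576 + 1.036)² · (1² + 2.2² = 5.84) / 0.4²
  = 13.0465 · 5.84 / 0.16
  = 476.20
Adjust for 91% response: 476.20 / 0.91 = 523.30.
Round up → n = 524 per group.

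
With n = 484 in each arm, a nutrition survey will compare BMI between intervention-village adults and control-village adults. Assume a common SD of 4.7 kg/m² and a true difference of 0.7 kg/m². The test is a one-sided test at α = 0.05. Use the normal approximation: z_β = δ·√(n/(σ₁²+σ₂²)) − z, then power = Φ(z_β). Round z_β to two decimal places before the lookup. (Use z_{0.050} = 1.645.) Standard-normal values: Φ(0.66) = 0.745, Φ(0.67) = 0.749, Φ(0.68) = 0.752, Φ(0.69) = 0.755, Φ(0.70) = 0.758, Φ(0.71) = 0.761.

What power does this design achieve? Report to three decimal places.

z_β = δ·√(n/(σ₁²+σ₂²)) − z_α
    = 0.7 · √(484/44.18) − 1.645
    = 0.7 · 3.30986 − 1.645
    = 2.3169 − 1.645 = 0.6719 → 0.67
Power = Φ(0.67) = 0.749.

Power ≈ 0.749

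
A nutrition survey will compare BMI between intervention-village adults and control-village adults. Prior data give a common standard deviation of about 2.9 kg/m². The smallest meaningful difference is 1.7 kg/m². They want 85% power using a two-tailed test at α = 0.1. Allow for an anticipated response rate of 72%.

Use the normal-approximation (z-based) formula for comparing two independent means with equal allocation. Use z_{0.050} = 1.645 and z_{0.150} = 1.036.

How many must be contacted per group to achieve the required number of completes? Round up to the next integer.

n = 59 per group

n = (z_{α/2} + z_β)² · (σ₁² + σ₂²) / δ²
  = (1.645 + 1.036)² · (2·2.9² = 16.82) / 1.7²
  = 7.1878 · 16.82 / 2.89
  = 41.83
Adjust for 72% response: 41.83 / 0.72 = 58.10.
Round up → n = 59 per group.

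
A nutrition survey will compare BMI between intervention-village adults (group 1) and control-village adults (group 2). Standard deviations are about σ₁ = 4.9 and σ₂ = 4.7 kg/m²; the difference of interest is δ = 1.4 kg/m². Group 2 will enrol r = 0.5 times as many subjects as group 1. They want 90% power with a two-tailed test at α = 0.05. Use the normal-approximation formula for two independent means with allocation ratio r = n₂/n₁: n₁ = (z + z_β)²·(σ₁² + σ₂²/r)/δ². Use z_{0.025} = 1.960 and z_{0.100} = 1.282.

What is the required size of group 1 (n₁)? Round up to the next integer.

n₁ = (z_{α/2} + z_β)² · (σ₁² + σ₂²/r) / δ²
   = (1.960 + 1.282)² · (4.9² + 4.7²/0.5) / 1.4²
   = 10.5106 · (24.01 + 44.18) / 1.96
   = 10.5106 · 68.19 / 1.96
   = 365.67
Round up → n₁ = 366; n₂ = r·n₁ = 0.5 × 366 = 183.

n₁ = 366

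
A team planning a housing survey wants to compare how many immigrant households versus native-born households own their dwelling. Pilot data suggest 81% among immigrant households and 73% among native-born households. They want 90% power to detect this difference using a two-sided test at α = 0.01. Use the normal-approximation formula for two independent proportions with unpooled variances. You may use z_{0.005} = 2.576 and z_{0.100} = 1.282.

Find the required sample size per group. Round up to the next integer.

n = 817 per group

n = (z_{α/2} + z_β)² · [p₁(1−p₁) + p₂(1−p₂)] / (p₁ − p₂)²
  = (2.576 + 1.282)² · (0.81·0.19 + 0.73·0.27) / (0.08)²
  = (3.858)² · (0.1539 + 0.1971) / 0.0064
  = 14.8842 · 0.3510 / 0.0064
  = 816.30
Round up → n = 817 per group.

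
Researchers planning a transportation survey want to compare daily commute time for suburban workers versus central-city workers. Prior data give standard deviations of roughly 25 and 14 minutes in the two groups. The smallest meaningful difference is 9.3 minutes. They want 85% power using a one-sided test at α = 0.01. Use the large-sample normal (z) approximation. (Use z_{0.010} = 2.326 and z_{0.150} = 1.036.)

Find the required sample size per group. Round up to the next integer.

n = (z_α + z_β)² · (σ₁² + σ₂²) / δ²
  = (2.326 + 1.036)² · (25² + 14² = 821) / 9.3²
  = 11.3030 · 821 / 86.49
  = 107.29
Round up → n = 108 per group.

n = 108 per group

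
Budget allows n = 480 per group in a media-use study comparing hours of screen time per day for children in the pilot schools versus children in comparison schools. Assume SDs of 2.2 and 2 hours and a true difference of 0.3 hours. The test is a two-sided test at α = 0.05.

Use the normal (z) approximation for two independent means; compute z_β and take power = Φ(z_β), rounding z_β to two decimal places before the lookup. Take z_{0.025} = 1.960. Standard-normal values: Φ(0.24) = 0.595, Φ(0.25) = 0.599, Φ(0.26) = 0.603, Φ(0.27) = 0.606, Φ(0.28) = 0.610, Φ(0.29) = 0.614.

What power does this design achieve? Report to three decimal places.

Power ≈ 0.599

z_β = δ·√(n/(σ₁²+σ₂²)) − z_{α/2}
    = 0.3 · √(480/8.84) − 1.960
    = 0.3 · 7.36876 − 1.960
    = 2.2106 − 1.960 = 0.2506 → 0.25
Power = Φ(0.25) = 0.599.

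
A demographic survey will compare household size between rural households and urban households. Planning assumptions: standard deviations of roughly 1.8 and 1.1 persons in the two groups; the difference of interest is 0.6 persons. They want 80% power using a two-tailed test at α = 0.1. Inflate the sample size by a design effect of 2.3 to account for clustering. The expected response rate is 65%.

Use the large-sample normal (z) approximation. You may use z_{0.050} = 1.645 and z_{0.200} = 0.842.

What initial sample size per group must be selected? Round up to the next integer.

n = (z_{α/2} + z_β)² · (σ₁² + σ₂²) / δ²
  = (1.645 + 0.842)² · (1.8² + 1.1² = 4.45) / 0.6²
  = 6.1852 · 4.45 / 0.36
  = 76.46
Design effect: 2.3 × 76.46 = 175.85.
Adjust for 65% response: 175.85 / 0.65 = 270.54.
Round up → n = 271 per group.

n = 271 per group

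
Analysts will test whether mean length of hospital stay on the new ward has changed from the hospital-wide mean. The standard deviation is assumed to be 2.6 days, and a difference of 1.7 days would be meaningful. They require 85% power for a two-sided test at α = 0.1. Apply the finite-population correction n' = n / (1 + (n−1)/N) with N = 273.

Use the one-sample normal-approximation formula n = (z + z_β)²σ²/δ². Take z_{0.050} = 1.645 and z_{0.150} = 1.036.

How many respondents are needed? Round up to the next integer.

n = 16

n = (z_{α/2} + z_β)² · σ² / δ²
  = (1.645 + 1.036)² · 2.6² / 1.7²
  = 7.1878 · 6.76 / 2.89
  = 16.81
Finite-population correction (N = 273): 16.81 / (1 + (16.81 − 1)/273) = 15.89.
Round up → n = 16.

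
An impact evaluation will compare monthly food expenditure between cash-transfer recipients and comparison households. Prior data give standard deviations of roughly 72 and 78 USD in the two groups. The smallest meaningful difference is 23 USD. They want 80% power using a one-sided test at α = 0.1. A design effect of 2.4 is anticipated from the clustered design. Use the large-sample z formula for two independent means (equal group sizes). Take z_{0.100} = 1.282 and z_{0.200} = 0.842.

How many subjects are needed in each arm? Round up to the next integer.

n = 231 per group

n = (z_α + z_β)² · (σ₁² + σ₂²) / δ²
  = (1.282 + 0.842)² · (72² + 78² = 11268) / 23²
  = 4.5114 · 11268 / 529
  = 96.09
Design effect: 2.4 × 96.09 = 230.63.
Round up → n = 231 per group.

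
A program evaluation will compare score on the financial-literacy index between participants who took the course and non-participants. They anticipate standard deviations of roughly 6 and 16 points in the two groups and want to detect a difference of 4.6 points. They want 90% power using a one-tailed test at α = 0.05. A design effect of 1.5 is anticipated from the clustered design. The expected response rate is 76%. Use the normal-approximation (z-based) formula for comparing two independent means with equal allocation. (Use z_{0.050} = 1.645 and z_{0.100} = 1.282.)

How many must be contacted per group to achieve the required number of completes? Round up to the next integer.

n = (z_α + z_β)² · (σ₁² + σ₂²) / δ²
  = (1.645 + 1.282)² · (6² + 16² = 292) / 4.6²
  = 8.5673 · 292 / 21.16
  = 118.23
Design effect: 1.5 × 118.23 = 177.34.
Adjust for 76% response: 177.34 / 0.76 = 233.34.
Round up → n = 234 per group.

n = 234 per group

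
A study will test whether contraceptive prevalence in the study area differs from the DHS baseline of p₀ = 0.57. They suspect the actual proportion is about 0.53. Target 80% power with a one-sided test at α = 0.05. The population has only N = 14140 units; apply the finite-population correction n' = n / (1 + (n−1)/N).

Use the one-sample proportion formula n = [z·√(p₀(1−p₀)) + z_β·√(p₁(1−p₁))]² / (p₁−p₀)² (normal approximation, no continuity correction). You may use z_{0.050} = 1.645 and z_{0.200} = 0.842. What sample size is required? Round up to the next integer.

n = [z_α·√(p₀q₀) + z_β·√(p₁q₁)]² / (p₁ − p₀)²
  = [1.645·√(0.57·0.43) + 0.842·√(0.53·0.47)]² / (-0.04)²
  = [1.645·0.4951 + 0.842·0.4991]² / 0.0016
  = [1.2346]² / 0.0016
  = 952.71
Finite-population correction (N = 14140): 952.71 / (1 + (952.71 − 1)/14140) = 892.63.
Round up → n = 893.

n = 893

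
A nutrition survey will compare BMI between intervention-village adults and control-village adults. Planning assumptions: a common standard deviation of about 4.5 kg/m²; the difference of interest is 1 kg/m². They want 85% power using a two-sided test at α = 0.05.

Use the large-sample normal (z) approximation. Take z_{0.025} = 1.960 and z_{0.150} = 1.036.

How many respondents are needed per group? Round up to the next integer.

n = (z_{α/2} + z_β)² · (σ₁² + σ₂²) / δ²
  = (1.960 + 1.036)² · (2·4.5² = 40.5) / 1²
  = 8.9760 · 40.5 / 1
  = 363.53
Round up → n = 364 per group.

n = 364 per group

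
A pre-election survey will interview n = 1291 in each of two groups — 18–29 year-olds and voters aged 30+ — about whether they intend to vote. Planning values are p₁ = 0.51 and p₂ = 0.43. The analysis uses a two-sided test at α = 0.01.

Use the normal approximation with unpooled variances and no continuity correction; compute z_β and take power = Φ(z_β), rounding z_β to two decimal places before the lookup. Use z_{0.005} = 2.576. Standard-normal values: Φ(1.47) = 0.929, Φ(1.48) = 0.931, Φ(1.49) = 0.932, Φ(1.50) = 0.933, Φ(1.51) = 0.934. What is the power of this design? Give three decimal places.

z_β = |p₁−p₂|·√(n/[p₁q₁+p₂q₂]) − z_{α/2}
    = 0.08 · √(1291/0.4950) − 2.576
    = 0.08 · 51.0694 − 2.576
    = 4.0855 − 2.576 = 1.5095 → 1.51
Power = Φ(1.51) = 0.934.

Power ≈ 0.934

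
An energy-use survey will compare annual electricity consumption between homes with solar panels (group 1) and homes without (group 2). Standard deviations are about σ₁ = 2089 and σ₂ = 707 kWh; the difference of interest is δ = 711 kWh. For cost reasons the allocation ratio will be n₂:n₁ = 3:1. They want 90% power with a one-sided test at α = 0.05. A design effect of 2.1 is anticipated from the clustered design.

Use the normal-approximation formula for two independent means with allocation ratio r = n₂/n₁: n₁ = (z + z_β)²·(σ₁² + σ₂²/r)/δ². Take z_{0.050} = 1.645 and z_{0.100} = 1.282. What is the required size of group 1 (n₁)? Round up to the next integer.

n₁ = (z_α + z_β)² · (σ₁² + σ₂²/r) / δ²
   = (1.645 + 1.282)² · (2089² + 707²/3) / 711²
   = 8.5673 · (4363921 + 166616.3) / 505521
   = 8.5673 · 4530537.3 / 505521
   = 76.78
Design effect: 2.1 × 76.78 = 161.24.
Round up → n₁ = 162; n₂ = r·n₁ = 3 × 162 = 486.

n₁ = 162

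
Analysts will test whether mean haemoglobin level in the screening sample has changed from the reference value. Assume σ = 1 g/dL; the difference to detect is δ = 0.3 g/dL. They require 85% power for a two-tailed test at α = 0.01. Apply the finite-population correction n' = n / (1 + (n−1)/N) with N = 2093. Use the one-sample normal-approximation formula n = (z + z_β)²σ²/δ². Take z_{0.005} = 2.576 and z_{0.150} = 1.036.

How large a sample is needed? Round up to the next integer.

n = (z_{α/2} + z_β)² · σ² / δ²
  = (2.576 + 1.036)² · 1² / 0.3²
  = 13.0465 · 1 / 0.09
  = 144.96
Finite-population correction (N = 2093): 144.96 / (1 + (144.96 − 1)/2093) = 135.63.
Round up → n = 136.

n = 136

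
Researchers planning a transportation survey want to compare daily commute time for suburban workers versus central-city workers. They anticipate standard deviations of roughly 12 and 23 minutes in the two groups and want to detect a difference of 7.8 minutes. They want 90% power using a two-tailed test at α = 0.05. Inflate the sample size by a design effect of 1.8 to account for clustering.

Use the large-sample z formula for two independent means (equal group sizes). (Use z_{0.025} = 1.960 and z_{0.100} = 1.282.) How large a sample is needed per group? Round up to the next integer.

n = (z_{α/2} + z_β)² · (σ₁² + σ₂²) / δ²
  = (1.960 + 1.282)² · (12² + 23² = 673) / 7.8²
  = 10.5106 · 673 / 60.84
  = 116.27
Design effect: 1.8 × 116.27 = 209.28.
Round up → n = 210 per group.

n = 210 per group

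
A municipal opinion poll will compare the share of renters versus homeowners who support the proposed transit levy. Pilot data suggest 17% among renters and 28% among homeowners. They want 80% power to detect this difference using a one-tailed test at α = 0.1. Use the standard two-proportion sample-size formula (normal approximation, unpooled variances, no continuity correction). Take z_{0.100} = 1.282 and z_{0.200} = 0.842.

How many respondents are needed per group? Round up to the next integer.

n = 128 per group

n = (z_α + z_β)² · [p₁(1−p₁) + p₂(1−p₂)] / (p₁ − p₂)²
  = (1.282 + 0.842)² · (0.17·0.83 + 0.28·0.72) / (-0.11)²
  = (2.124)² · (0.1411 + 0.2016) / 0.0121
  = 4.5114 · 0.3427 / 0.0121
  = 127.77
Round up → n = 128 per group.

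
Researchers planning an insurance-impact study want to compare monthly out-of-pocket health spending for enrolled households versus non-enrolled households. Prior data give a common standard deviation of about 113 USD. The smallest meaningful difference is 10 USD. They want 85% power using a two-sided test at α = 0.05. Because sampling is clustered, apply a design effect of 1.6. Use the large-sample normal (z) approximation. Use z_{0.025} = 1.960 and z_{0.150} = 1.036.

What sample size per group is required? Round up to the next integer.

n = (z_{α/2} + z_β)² · (σ₁² + σ₂²) / δ²
  = (1.960 + 1.036)² · (2·113² = 25538) / 10²
  = 8.9760 · 25538 / 100
  = 2292.29
Design effect: 1.6 × 2292.29 = 3667.67.
Round up → n = 3668 per group.

n = 3668 per group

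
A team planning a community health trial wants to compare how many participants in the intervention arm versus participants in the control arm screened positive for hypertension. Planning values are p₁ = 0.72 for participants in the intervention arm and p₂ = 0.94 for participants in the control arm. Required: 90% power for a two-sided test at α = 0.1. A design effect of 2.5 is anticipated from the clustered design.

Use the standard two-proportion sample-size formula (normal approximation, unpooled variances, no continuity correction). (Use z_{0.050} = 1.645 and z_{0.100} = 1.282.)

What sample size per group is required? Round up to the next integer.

n = (z_{α/2} + z_β)² · [p₁(1−p₁) + p₂(1−p₂)] / (p₁ − p₂)²
  = (1.645 + 1.282)² · (0.72·0.28 + 0.94·0.06) / (-0.22)²
  = (2.927)² · (0.2016 + 0.0564) / 0.0484
  = 8.5673 · 0.2580 / 0.0484
  = 45.67
Design effect: 2.5 × 45.67 = 114.17.
Round up → n = 115 per group.

n = 115 per group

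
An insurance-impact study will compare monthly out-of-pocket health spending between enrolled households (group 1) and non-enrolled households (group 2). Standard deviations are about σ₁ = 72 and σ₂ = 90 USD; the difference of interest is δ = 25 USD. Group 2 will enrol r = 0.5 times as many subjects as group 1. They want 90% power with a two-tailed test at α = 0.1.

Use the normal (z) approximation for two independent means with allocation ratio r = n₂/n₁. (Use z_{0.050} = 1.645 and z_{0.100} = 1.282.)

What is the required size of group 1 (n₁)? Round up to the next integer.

n₁ = 294

n₁ = (z_{α/2} + z_β)² · (σ₁² + σ₂²/r) / δ²
   = (1.645 + 1.282)² · (72² + 90²/0.5) / 25²
   = 8.5673 · (5184 + 16200) / 625
   = 8.5673 · 21384 / 625
   = 293.13
Round up → n₁ = 294; n₂ = r·n₁ = 0.5 × 294 = 147.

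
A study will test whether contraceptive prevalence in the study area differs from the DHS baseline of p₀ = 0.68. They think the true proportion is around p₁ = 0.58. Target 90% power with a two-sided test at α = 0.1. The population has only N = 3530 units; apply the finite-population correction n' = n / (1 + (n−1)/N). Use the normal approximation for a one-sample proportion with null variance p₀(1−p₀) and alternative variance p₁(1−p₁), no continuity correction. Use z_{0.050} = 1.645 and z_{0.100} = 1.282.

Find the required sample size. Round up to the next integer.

n = 186

n = [z_{α/2}·√(p₀q₀) + z_β·√(p₁q₁)]² / (p₁ − p₀)²
  = [1.645·√(0.68·0.32) + 1.282·√(0.58·0.42)]² / (-0.10)²
  = [1.645·0.4665 + 1.282·0.4936]² / 0.0100
  = [1.4001]² / 0.0100
  = 196.03
Finite-population correction (N = 3530): 196.03 / (1 + (196.03 − 1)/3530) = 185.76.
Round up → n = 186.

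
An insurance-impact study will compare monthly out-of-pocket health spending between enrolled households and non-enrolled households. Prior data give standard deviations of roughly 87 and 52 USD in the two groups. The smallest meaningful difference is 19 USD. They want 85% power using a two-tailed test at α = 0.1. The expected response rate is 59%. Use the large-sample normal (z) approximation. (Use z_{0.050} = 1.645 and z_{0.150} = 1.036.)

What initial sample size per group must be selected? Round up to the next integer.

n = (z_{α/2} + z_β)² · (σ₁² + σ₂²) / δ²
  = (1.645 + 1.036)² · (87² + 52² = 10273) / 19²
  = 7.1878 · 10273 / 361
  = 204.54
Adjust for 59% response: 204.54 / 0.59 = 346.68.
Round up → n = 347 per group.

n = 347 per group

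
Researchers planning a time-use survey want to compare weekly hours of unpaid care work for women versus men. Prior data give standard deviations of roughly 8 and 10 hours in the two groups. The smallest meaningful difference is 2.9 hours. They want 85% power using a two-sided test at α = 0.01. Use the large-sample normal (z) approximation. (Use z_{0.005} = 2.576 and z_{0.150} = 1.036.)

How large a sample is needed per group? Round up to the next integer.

n = 255 per group

n = (z_{α/2} + z_β)² · (σ₁² + σ₂²) / δ²
  = (2.576 + 1.036)² · (8² + 10² = 164) / 2.9²
  = 13.0465 · 164 / 8.41
  = 254.42
Round up → n = 255 per group.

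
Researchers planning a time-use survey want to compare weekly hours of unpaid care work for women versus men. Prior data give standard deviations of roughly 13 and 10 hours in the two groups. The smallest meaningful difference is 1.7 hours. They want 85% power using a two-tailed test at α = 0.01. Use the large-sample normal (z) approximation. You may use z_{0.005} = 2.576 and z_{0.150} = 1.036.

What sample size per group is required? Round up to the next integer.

n = (z_{α/2} + z_β)² · (σ₁² + σ₂²) / δ²
  = (2.576 + 1.036)² · (13² + 10² = 269) / 1.7²
  = 13.0465 · 269 / 2.89
  = 1214.37
Round up → n = 1215 per group.

n = 1215 per group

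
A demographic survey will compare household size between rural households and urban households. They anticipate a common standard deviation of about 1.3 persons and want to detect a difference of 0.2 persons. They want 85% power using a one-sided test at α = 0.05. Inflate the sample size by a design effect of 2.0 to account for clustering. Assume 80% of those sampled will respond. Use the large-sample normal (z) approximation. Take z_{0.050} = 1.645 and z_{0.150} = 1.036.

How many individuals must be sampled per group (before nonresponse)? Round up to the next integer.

n = (z_α + z_β)² · (σ₁² + σ₂²) / δ²
  = (1.645 + 1.036)² · (2·1.3² = 3.38) / 0.2²
  = 7.1878 · 3.38 / 0.04
  = 607.37
Design effect: 2.0 × 607.37 = 1214.73.
Adjust for 80% response: 1214.73 / 0.80 = 1518.41.
Round up → n = 1519 per group.

n = 1519 per group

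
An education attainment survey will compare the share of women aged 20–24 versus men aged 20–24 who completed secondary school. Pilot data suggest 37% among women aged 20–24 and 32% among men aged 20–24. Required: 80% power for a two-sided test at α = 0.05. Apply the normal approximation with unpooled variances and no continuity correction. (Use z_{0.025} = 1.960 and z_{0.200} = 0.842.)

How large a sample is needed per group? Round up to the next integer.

n = (z_{α/2} + z_β)² · [p₁(1−p₁) + p₂(1−p₂)] / (p₁ − p₂)²
  = (1.960 + 0.842)² · (0.37·0.63 + 0.32·0.68) / (0.05)²
  = (2.802)² · (0.2331 + 0.2176) / 0.0025
  = 7.8512 · 0.4507 / 0.0025
  = 1415.42
Round up → n = 1416 per group.

n = 1416 per group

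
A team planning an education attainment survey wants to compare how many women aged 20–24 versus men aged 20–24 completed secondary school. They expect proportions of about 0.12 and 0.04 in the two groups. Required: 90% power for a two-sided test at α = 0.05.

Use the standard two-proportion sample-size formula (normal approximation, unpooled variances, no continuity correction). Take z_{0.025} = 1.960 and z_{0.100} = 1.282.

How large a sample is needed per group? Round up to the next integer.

n = (z_{α/2} + z_β)² · [p₁(1−p₁) + p₂(1−p₂)] / (p₁ − p₂)²
  = (1.960 + 1.282)² · (0.12·0.88 + 0.04·0.96) / (0.08)²
  = (3.242)² · (0.1056 + 0.0384) / 0.0064
  = 10.5106 · 0.1440 / 0.0064
  = 236.49
Round up → n = 237 per group.

n = 237 per group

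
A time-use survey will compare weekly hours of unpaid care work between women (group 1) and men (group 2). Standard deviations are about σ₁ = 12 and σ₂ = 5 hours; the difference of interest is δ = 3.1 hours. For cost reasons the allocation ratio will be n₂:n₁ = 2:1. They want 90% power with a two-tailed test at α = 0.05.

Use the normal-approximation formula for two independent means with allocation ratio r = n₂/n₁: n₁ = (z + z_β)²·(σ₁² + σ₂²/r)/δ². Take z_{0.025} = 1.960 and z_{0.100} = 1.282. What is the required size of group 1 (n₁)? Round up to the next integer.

n₁ = (z_{α/2} + z_β)² · (σ₁² + σ₂²/r) / δ²
   = (1.960 + 1.282)² · (12² + 5²/2) / 3.1²
   = 10.5106 · (144 + 12.5) / 9.61
   = 10.5106 · 156.5 / 9.61
   = 171.17
Round up → n₁ = 172; n₂ = r·n₁ = 2 × 172 = 344.

n₁ = 172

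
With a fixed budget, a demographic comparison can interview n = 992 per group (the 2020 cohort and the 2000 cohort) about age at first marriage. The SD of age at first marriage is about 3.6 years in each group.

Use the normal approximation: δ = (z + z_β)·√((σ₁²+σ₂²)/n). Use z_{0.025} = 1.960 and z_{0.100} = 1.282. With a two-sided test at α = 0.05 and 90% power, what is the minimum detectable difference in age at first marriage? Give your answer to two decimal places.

Minimum detectable difference ≈ 0.52 years

δ = (z_{α/2} + z_β) · √((σ₁²+σ₂²)/n)
  = (1.960 + 1.282) · √(25.92/992)
  = 3.242 · √0.02613
  = 3.242 · 0.1616
  = 0.5241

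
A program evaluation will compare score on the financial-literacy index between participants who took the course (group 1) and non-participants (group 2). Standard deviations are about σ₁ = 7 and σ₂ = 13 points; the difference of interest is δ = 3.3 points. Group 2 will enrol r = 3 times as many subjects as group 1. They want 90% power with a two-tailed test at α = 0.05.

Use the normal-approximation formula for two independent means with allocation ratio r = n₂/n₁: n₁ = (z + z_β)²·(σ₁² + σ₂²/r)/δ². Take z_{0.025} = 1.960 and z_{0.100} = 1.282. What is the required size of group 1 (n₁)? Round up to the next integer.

n₁ = 102

n₁ = (z_{α/2} + z_β)² · (σ₁² + σ₂²/r) / δ²
   = (1.960 + 1.282)² · (7² + 13²/3) / 3.3²
   = 10.5106 · (49 + 56.3333) / 10.89
   = 10.5106 · 105.3333 / 10.89
   = 101.66
Round up → n₁ = 102; n₂ = r·n₁ = 3 × 102 = 306.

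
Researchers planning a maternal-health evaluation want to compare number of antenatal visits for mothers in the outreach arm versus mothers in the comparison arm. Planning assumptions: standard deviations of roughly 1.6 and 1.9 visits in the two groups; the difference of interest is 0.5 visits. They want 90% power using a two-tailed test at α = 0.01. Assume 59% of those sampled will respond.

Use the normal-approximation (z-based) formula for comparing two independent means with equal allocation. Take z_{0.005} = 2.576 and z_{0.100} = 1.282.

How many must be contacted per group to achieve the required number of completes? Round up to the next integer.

n = 623 per group

n = (z_{α/2} + z_β)² · (σ₁² + σ₂²) / δ²
  = (2.576 + 1.282)² · (1.6² + 1.9² = 6.17) / 0.5²
  = 14.8842 · 6.17 / 0.25
  = 367.34
Adjust for 59% response: 367.34 / 0.59 = 622.61.
Round up → n = 623 per group.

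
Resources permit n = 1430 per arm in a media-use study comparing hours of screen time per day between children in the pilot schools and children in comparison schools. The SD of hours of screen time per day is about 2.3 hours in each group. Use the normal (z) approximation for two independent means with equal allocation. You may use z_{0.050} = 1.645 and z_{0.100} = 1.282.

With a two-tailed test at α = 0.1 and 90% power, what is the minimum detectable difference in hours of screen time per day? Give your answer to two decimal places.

δ = (z_{α/2} + z_β) · √((σ₁²+σ₂²)/n)
  = (1.645 + 1.282) · √(10.58/1430)
  = 2.927 · √0.0074
  = 2.927 · 0.0860
  = 0.2518

Minimum detectable difference ≈ 0.25 hours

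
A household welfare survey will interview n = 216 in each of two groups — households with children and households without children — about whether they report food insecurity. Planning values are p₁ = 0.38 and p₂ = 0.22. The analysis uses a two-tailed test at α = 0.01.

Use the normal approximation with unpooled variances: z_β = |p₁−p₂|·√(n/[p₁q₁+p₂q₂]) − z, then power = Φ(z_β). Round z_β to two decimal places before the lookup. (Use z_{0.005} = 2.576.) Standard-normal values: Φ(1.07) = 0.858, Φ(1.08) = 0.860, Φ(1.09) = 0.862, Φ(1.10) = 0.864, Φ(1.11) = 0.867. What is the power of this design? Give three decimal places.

Power ≈ 0.867

z_β = |p₁−p₂|·√(n/[p₁q₁+p₂q₂]) − z_{α/2}
    = 0.16 · √(216/0.4072) − 2.576
    = 0.16 · 23.0315 − 2.576
    = 3.6850 − 2.576 = 1.1090 → 1.11
Power = Φ(1.11) = 0.867.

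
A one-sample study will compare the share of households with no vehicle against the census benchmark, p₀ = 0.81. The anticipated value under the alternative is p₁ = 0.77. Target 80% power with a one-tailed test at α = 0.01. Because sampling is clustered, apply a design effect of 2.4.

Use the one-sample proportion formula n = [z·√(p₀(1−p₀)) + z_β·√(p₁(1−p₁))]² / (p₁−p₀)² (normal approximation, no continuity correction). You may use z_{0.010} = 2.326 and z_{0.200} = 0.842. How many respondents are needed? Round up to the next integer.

n = 2408

n = [z_α·√(p₀q₀) + z_β·√(p₁q₁)]² / (p₁ − p₀)²
  = [2.326·√(0.81·0.19) + 0.842·√(0.77·0.23)]² / (-0.04)²
  = [2.326·0.3923 + 0.842·0.4208]² / 0.0016
  = [1.2668]² / 0.0016
  = 1003.04
Design effect: 2.4 × 1003.04 = 2407.30.
Round up → n = 2408.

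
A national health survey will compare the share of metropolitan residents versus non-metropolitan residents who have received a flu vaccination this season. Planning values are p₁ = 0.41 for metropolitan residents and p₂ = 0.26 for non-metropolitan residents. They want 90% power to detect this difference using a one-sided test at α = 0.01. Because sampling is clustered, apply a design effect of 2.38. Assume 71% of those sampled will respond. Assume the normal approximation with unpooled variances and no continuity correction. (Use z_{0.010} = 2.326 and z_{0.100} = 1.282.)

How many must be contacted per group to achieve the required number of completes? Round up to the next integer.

n = (z_α + z_β)² · [p₁(1−p₁) + p₂(1−p₂)] / (p₁ − p₂)²
  = (2.326 + 1.282)² · (0.41·0.59 + 0.26·0.74) / (0.15)²
  = (3.608)² · (0.2419 + 0.1924) / 0.0225
  = 13.0177 · 0.4343 / 0.0225
  = 251.27
Design effect: 2.38 × 251.27 = 598.02.
Adjust for 71% response: 598.02 / 0.71 = 842.28.
Round up → n = 843 per group.

n = 843 per group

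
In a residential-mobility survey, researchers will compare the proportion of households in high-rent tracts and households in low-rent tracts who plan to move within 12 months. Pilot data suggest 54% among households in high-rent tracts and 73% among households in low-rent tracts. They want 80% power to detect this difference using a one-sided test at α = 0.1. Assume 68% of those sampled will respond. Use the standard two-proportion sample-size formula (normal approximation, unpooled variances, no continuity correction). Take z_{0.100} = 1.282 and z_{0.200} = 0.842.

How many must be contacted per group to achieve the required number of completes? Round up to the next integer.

n = (z_α + z_β)² · [p₁(1−p₁) + p₂(1−p₂)] / (p₁ − p₂)²
  = (1.282 + 0.842)² · (0.54·0.46 + 0.73·0.27) / (-0.19)²
  = (2.124)² · (0.2484 + 0.1971) / 0.0361
  = 4.5114 · 0.4455 / 0.0361
  = 55.67
Adjust for 68% response: 55.67 / 0.68 = 81.87.
Round up → n = 82 per group.

n = 82 per group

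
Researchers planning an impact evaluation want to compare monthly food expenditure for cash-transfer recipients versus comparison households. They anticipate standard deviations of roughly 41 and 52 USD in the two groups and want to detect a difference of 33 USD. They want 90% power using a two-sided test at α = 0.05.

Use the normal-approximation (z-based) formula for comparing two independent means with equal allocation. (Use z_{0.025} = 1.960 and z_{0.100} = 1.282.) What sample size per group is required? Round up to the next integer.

n = 43 per group

n = (z_{α/2} + z_β)² · (σ₁² + σ₂²) / δ²
  = (1.960 + 1.282)² · (41² + 52² = 4385) / 33²
  = 10.5106 · 4385 / 1089
  = 42.32
Round up → n = 43 per group.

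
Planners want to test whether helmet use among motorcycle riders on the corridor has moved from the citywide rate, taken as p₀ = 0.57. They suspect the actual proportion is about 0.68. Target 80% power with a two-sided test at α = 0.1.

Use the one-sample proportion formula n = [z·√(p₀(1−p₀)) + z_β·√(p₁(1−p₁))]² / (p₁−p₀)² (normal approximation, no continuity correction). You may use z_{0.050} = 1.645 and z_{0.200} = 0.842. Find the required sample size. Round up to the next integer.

n = 121

n = [z_{α/2}·√(p₀q₀) + z_β·√(p₁q₁)]² / (p₁ − p₀)²
  = [1.645·√(0.57·0.43) + 0.842·√(0.68·0.32)]² / (0.11)²
  = [1.645·0.4951 + 0.842·0.4665]² / 0.0121
  = [1.2072]² / 0.0121
  = 120.44
Round up → n = 121.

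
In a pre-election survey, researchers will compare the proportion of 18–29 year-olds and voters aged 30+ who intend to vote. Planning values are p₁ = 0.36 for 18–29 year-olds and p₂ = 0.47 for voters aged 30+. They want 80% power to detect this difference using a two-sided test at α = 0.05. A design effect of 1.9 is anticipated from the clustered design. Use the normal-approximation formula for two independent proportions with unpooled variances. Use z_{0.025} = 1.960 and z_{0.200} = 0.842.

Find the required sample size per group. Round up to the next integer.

n = (z_{α/2} + z_β)² · [p₁(1−p₁) + p₂(1−p₂)] / (p₁ − p₂)²
  = (1.960 + 0.842)² · (0.36·0.64 + 0.47·0.53) / (-0.11)²
  = (2.802)² · (0.2304 + 0.2491) / 0.0121
  = 7.8512 · 0.4795 / 0.0121
  = 311.13
Design effect: 1.9 × 311.13 = 591.14.
Round up → n = 592 per group.

n = 592 per group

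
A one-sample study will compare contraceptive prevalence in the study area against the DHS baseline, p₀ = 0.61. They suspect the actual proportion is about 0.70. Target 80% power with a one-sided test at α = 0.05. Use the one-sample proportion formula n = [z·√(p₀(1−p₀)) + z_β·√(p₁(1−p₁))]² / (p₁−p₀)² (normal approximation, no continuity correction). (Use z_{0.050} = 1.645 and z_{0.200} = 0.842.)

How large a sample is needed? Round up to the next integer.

n = 175

n = [z_α·√(p₀q₀) + z_β·√(p₁q₁)]² / (p₁ − p₀)²
  = [1.645·√(0.61·0.39) + 0.842·√(0.70·0.30)]² / (0.09)²
  = [1.645·0.4877 + 0.842·0.4583]² / 0.0081
  = [1.1882]² / 0.0081
  = 174.30
Round up → n = 175.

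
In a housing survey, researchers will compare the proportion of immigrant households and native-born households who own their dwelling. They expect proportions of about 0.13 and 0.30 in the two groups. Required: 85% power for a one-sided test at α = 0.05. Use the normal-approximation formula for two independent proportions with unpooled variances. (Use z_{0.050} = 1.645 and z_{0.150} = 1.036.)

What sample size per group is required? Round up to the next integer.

n = 81 per group

n = (z_α + z_β)² · [p₁(1−p₁) + p₂(1−p₂)] / (p₁ − p₂)²
  = (1.645 + 1.036)² · (0.13·0.87 + 0.30·0.70) / (-0.17)²
  = (2.681)² · (0.1131 + 0.2100) / 0.0289
  = 7.1878 · 0.3231 / 0.0289
  = 80.36
Round up → n = 81 per group.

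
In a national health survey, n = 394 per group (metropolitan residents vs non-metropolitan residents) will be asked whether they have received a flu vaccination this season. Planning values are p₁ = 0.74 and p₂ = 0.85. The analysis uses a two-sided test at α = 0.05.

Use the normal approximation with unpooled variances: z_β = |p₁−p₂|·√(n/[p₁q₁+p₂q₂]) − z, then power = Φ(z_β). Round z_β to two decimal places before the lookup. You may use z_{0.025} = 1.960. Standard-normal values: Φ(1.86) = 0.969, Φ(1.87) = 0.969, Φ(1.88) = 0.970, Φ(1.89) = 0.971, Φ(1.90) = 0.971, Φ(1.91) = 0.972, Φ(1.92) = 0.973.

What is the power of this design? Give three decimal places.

Power ≈ 0.971

z_β = |p₁−p₂|·√(n/[p₁q₁+p₂q₂]) − z_{α/2}
    = 0.11 · √(394/0.3199) − 1.960
    = 0.11 · 35.0947 − 1.960
    = 3.8604 − 1.960 = 1.9004 → 1.90
Power = Φ(1.90) = 0.971.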